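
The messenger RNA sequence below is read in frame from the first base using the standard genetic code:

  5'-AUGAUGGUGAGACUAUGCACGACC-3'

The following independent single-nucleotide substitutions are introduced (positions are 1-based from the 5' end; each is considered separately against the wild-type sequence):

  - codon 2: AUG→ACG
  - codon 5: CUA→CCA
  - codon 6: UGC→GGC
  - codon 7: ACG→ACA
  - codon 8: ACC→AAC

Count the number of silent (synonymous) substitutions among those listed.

Codon 2: AUG (Met) → ACG (Thr) — missense.
Codon 5: CUA (Leu) → CCA (Pro) — missense.
Codon 6: UGC (Cys) → GGC (Gly) — missense.
Codon 7: ACG (Thr) → ACA (Thr) — synonymous.
Codon 8: ACC (Thr) → AAC (Asn) — missense.
Synonymous: 1 of 5.

1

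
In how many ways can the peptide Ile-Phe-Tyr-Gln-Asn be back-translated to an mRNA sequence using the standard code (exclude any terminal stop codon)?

48

Ile: 3 codons.
Phe: 2 codons.
Tyr: 2 codons.
Gln: 2 codons.
Asn: 2 codons.
3 × 2 × 2 × 2 × 2 = 48.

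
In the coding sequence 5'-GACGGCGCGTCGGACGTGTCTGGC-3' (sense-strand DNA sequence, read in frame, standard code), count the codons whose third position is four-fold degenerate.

Codon 1 GAC (Asp): third position 2-fold.
Codon 2 GGC (Gly): third position 4-fold.
Codon 3 GCG (Ala): third position 4-fold.
Codon 4 TCG (Ser): third position 4-fold.
Codon 5 GAC (Asp): third position 2-fold.
Codon 6 GTG (Val): third position 4-fold.
Codon 7 TCT (Ser): third position 4-fold.
Codon 8 GGC (Gly): third position 4-fold.
Four-fold degenerate third positions: 6.

6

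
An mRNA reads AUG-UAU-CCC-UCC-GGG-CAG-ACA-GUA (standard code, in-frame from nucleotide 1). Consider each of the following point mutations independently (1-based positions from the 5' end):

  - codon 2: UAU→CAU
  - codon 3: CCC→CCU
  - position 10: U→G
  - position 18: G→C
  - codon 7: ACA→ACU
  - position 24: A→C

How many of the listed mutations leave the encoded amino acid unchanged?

3

Codon 2: UAU (Tyr) → CAU (His) — missense.
Codon 3: CCC (Pro) → CCU (Pro) — synonymous.
Codon 4: UCC (Ser) → GCC (Ala) — missense.
Codon 6: CAG (Gln) → CAC (His) — missense.
Codon 7: ACA (Thr) → ACU (Thr) — synonymous.
Codon 8: GUA (Val) → GUC (Val) — synonymous.
Synonymous: 3 of 6.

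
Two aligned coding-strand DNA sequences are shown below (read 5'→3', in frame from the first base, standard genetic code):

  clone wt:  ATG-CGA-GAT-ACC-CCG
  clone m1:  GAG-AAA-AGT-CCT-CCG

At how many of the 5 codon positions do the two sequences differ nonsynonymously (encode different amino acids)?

Codon 1: ATG Met / GAG Glu — nonsynonymous.
Codon 2: CGA Arg / AAA Lys — nonsynonymous.
Codon 3: GAT Asp / AGT Ser — nonsynonymous.
Codon 4: ACC Thr / CCT Pro — nonsynonymous.
Codon 5: CCG Pro / CCG Pro — identical.
Nonsynonymous differences: 4.

4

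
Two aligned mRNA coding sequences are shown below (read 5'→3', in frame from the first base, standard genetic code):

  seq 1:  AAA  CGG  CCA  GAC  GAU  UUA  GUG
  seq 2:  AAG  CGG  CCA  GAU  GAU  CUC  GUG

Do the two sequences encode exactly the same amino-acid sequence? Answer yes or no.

Codon 1: AAA Lys / AAG Lys — synonymous.
Codon 2: CGG Arg / CGG Arg — identical.
Codon 3: CCA Pro / CCA Pro — identical.
Codon 4: GAC Asp / GAU Asp — synonymous.
Codon 5: GAU Asp / GAU Asp — identical.
Codon 6: UUA Leu / CUC Leu — synonymous.
Codon 7: GUG Val / GUG Val — identical.
Nonsynonymous differences: 0 → same protein.

yes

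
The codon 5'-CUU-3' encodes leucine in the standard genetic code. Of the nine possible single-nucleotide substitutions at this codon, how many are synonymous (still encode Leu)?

Position 1: none → 0 synonymous.
Position 2: none → 0 synonymous.
Position 3: CUC, CUA, CUG → 3 synonymous.
Total: 0 + 0 + 3 = 3.

3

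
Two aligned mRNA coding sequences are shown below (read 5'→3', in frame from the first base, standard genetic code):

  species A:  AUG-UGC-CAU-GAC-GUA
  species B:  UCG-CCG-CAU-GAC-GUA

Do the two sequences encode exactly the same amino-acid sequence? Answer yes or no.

Codon 1: AUG Met / UCG Ser — nonsynonymous.
Codon 2: UGC Cys / CCG Pro — nonsynonymous.
Codon 3: CAU His / CAU His — identical.
Codon 4: GAC Asp / GAC Asp — identical.
Codon 5: GUA Val / GUA Val — identical.
Nonsynonymous differences: 2 → different protein.

no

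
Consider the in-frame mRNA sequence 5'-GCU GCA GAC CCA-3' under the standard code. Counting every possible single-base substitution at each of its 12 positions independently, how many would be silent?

10

Codon 1 (GCU, Ala): 3 synonymous substitutions.
Codon 2 (GCA, Ala): 3 synonymous substitutions.
Codon 3 (GAC, Asp): 1 synonymous substitution.
Codon 4 (CCA, Pro): 3 synonymous substitutions.
Total: 3 + 3 + 1 + 3 = 10.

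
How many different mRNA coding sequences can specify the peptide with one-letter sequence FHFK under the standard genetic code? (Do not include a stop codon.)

Phe: 2 codons.
His: 2 codons.
Phe: 2 codons.
Lys: 2 codons.
2 × 2 × 2 × 2 = 16.

16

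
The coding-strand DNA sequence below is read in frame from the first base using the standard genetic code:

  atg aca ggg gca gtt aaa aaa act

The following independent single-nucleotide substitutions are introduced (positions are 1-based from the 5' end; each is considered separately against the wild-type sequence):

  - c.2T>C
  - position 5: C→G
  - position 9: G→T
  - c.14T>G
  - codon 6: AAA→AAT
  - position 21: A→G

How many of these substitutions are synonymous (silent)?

2

Codon 1: ATG (Met) → ACG (Thr) — missense.
Codon 2: ACA (Thr) → AGA (Arg) — missense.
Codon 3: GGG (Gly) → GGT (Gly) — synonymous.
Codon 5: GTT (Val) → GGT (Gly) — missense.
Codon 6: AAA (Lys) → AAT (Asn) — missense.
Codon 7: AAA (Lys) → AAG (Lys) — synonymous.
Synonymous: 2 of 6.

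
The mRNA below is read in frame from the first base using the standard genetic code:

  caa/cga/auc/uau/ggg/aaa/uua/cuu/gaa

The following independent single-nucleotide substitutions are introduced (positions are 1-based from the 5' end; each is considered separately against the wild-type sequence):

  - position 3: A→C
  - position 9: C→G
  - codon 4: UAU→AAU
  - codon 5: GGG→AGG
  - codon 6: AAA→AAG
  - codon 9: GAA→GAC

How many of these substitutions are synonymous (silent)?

Codon 1: CAA (Gln) → CAC (His) — missense.
Codon 3: AUC (Ile) → AUG (Met) — missense.
Codon 4: UAU (Tyr) → AAU (Asn) — missense.
Codon 5: GGG (Gly) → AGG (Arg) — missense.
Codon 6: AAA (Lys) → AAG (Lys) — synonymous.
Codon 9: GAA (Glu) → GAC (Asp) — missense.
Synonymous: 1 of 6.

1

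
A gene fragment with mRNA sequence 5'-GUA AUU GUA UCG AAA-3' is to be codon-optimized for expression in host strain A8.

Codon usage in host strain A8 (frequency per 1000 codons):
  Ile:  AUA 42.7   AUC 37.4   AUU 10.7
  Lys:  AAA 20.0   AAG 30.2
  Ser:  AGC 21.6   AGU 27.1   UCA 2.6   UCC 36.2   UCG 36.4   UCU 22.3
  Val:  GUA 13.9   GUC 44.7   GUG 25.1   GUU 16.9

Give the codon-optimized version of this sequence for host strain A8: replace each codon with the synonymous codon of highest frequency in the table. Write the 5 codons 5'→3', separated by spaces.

Codon 1 (Val): best is GUC at 44.7.
Codon 2 (Ile): best is AUA at 42.7.
Codon 3 (Val): best is GUC at 44.7.
Codon 4 (Ser): best is UCG at 36.4.
Codon 5 (Lys): best is AAG at 30.2.

GUC AUA GUC UCG AAG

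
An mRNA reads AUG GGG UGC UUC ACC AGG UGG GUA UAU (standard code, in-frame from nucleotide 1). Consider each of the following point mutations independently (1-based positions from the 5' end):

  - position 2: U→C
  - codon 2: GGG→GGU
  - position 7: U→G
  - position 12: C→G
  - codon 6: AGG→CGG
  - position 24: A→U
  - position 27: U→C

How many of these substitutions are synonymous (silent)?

Codon 1: AUG (Met) → ACG (Thr) — missense.
Codon 2: GGG (Gly) → GGU (Gly) — synonymous.
Codon 3: UGC (Cys) → GGC (Gly) — missense.
Codon 4: UUC (Phe) → UUG (Leu) — missense.
Codon 6: AGG (Arg) → CGG (Arg) — synonymous.
Codon 8: GUA (Val) → GUU (Val) — synonymous.
Codon 9: UAU (Tyr) → UAC (Tyr) — synonymous.
Synonymous: 4 of 7.

4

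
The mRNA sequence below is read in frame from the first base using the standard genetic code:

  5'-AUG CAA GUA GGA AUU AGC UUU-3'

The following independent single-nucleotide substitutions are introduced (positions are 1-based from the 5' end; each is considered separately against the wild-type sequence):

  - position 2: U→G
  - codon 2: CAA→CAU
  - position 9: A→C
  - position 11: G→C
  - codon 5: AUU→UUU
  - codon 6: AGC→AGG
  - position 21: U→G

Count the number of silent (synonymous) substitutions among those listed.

Codon 1: AUG (Met) → AGG (Arg) — missense.
Codon 2: CAA (Gln) → CAU (His) — missense.
Codon 3: GUA (Val) → GUC (Val) — synonymous.
Codon 4: GGA (Gly) → GCA (Ala) — missense.
Codon 5: AUU (Ile) → UUU (Phe) — missense.
Codon 6: AGC (Ser) → AGG (Arg) — missense.
Codon 7: UUU (Phe) → UUG (Leu) — missense.
Synonymous: 1 of 7.

1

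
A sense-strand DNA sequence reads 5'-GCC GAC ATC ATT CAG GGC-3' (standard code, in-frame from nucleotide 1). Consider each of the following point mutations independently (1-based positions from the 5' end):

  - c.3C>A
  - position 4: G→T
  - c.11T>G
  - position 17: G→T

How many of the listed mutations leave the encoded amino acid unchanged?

1

Codon 1: GCC (Ala) → GCA (Ala) — synonymous.
Codon 2: GAC (Asp) → TAC (Tyr) — missense.
Codon 4: ATT (Ile) → AGT (Ser) — missense.
Codon 6: GGC (Gly) → GTC (Val) — missense.
Synonymous: 1 of 4.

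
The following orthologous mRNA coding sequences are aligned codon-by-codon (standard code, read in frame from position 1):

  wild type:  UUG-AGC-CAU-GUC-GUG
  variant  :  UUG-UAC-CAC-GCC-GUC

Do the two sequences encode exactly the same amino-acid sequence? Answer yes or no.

no

Codon 1: UUG Leu / UUG Leu — identical.
Codon 2: AGC Ser / UAC Tyr — nonsynonymous.
Codon 3: CAU His / CAC His — synonymous.
Codon 4: GUC Val / GCC Ala — nonsynonymous.
Codon 5: GUG Val / GUC Val — synonymous.
Nonsynonymous differences: 2 → different protein.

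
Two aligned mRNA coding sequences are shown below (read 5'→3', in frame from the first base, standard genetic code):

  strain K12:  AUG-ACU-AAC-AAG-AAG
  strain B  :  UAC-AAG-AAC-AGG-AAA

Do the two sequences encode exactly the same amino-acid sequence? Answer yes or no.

no

Codon 1: AUG Met / UAC Tyr — nonsynonymous.
Codon 2: ACU Thr / AAG Lys — nonsynonymous.
Codon 3: AAC Asn / AAC Asn — identical.
Codon 4: AAG Lys / AGG Arg — nonsynonymous.
Codon 5: AAG Lys / AAA Lys — synonymous.
Nonsynonymous differences: 3 → different protein.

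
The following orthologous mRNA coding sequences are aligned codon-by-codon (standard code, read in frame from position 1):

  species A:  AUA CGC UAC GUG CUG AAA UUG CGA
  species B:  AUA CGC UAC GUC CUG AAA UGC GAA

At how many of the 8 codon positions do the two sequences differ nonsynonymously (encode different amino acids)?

2

Codon 1: AUA Ile / AUA Ile — identical.
Codon 2: CGC Arg / CGC Arg — identical.
Codon 3: UAC Tyr / UAC Tyr — identical.
Codon 4: GUG Val / GUC Val — synonymous.
Codon 5: CUG Leu / CUG Leu — identical.
Codon 6: AAA Lys / AAA Lys — identical.
Codon 7: UUG Leu / UGC Cys — nonsynonymous.
Codon 8: CGA Arg / GAA Glu — nonsynonymous.
Nonsynonymous differences: 2.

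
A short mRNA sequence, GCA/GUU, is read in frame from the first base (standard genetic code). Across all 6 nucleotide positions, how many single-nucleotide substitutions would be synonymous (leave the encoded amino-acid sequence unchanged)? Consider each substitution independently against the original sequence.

Codon 1 (GCA, Ala): 3 synonymous substitutions.
Codon 2 (GUU, Val): 3 synonymous substitutions.
Total: 3 + 3 = 6.

6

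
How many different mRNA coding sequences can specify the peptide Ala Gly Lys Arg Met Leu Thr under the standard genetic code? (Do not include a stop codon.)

4608

Ala: 4 codons.
Gly: 4 codons.
Lys: 2 codons.
Arg: 6 codons.
Met: 1 codon.
Leu: 6 codons.
Thr: 4 codons.
4 × 4 × 2 × 6 × 1 × 6 × 4 = 4608.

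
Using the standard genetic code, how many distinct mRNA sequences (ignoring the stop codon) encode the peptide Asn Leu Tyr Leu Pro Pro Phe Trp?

4608

Asn: 2 codons.
Leu: 6 codons.
Tyr: 2 codons.
Leu: 6 codons.
Pro: 4 codons.
Pro: 4 codons.
Phe: 2 codons.
Trp: 1 codon.
2 × 6 × 2 × 6 × 4 × 4 × 2 × 1 = 4608.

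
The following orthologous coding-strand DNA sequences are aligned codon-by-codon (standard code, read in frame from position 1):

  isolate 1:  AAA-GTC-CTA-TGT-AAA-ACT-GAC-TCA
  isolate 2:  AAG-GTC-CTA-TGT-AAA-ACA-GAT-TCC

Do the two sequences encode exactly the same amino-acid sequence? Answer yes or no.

Codon 1: AAA Lys / AAG Lys — synonymous.
Codon 2: GTC Val / GTC Val — identical.
Codon 3: CTA Leu / CTA Leu — identical.
Codon 4: TGT Cys / TGT Cys — identical.
Codon 5: AAA Lys / AAA Lys — identical.
Codon 6: ACT Thr / ACA Thr — synonymous.
Codon 7: GAC Asp / GAT Asp — synonymous.
Codon 8: TCA Ser / TCC Ser — synonymous.
Nonsynonymous differences: 0 → same protein.

yes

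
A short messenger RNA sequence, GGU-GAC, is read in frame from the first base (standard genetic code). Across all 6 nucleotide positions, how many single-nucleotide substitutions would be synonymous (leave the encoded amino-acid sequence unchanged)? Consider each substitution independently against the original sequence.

4

Codon 1 (GGU, Gly): 3 synonymous substitutions.
Codon 2 (GAC, Asp): 1 synonymous substitution.
Total: 3 + 1 = 4.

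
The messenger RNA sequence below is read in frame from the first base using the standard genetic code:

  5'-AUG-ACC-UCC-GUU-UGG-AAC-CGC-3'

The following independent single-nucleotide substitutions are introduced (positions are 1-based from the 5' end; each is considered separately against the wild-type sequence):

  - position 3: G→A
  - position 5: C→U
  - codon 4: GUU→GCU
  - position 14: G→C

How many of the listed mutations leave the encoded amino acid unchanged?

Codon 1: AUG (Met) → AUA (Ile) — missense.
Codon 2: ACC (Thr) → AUC (Ile) — missense.
Codon 4: GUU (Val) → GCU (Ala) — missense.
Codon 5: UGG (Trp) → UCG (Ser) — missense.
Synonymous: 0 of 4.

0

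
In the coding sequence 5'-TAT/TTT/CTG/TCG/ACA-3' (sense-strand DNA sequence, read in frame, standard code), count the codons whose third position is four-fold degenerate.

3

Codon 1 TAT (Tyr): third position 2-fold.
Codon 2 TTT (Phe): third position 2-fold.
Codon 3 CTG (Leu): third position 4-fold.
Codon 4 TCG (Ser): third position 4-fold.
Codon 5 ACA (Thr): third position 4-fold.
Four-fold degenerate third positions: 3.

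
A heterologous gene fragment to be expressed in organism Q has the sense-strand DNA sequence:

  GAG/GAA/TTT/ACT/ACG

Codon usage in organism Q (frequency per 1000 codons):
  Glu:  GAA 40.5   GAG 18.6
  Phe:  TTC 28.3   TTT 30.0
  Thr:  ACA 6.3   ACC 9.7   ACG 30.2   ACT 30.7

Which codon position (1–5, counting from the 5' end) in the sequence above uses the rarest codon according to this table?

Codon 1 GAG (Glu): 18.6 per 1000.
Codon 2 GAA (Glu): 40.5 per 1000.
Codon 3 TTT (Phe): 30.0 per 1000.
Codon 4 ACT (Thr): 30.7 per 1000.
Codon 5 ACG (Thr): 30.2 per 1000.
Lowest frequency is 18.6 at codon 1.

1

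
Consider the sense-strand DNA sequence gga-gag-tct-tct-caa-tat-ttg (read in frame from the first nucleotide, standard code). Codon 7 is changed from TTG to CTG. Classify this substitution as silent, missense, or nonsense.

Position 19 falls in codon 7: TTG → Leu.
After the substitution the codon is CTG → Leu.
Both encode Leu, so the change is synonymous.

silent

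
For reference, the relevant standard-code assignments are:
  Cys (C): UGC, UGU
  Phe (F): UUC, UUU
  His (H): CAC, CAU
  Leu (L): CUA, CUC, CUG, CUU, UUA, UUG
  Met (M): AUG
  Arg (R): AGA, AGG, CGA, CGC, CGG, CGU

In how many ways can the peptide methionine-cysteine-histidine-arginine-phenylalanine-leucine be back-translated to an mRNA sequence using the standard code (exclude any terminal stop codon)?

288

Met: 1 codon.
Cys: 2 codons.
His: 2 codons.
Arg: 6 codons.
Phe: 2 codons.
Leu: 6 codons.
1 × 2 × 2 × 6 × 2 × 6 = 288.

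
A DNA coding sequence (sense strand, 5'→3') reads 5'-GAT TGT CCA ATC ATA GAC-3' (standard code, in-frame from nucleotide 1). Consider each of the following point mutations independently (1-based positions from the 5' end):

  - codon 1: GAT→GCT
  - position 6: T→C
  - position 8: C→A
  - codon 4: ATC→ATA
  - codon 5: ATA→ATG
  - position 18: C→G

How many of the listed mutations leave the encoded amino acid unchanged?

2

Codon 1: GAT (Asp) → GCT (Ala) — missense.
Codon 2: TGT (Cys) → TGC (Cys) — synonymous.
Codon 3: CCA (Pro) → CAA (Gln) — missense.
Codon 4: ATC (Ile) → ATA (Ile) — synonymous.
Codon 5: ATA (Ile) → ATG (Met) — missense.
Codon 6: GAC (Asp) → GAG (Glu) — missense.
Synonymous: 2 of 6.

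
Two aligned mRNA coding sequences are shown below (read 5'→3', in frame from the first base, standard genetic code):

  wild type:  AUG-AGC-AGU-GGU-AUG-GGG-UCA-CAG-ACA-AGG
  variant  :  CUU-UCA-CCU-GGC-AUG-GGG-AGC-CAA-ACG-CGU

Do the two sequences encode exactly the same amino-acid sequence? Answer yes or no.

no

Codon 1: AUG Met / CUU Leu — nonsynonymous.
Codon 2: AGC Ser / UCA Ser — synonymous.
Codon 3: AGU Ser / CCU Pro — nonsynonymous.
Codon 4: GGU Gly / GGC Gly — synonymous.
Codon 5: AUG Met / AUG Met — identical.
Codon 6: GGG Gly / GGG Gly — identical.
Codon 7: UCA Ser / AGC Ser — synonymous.
Codon 8: CAG Gln / CAA Gln — synonymous.
Codon 9: ACA Thr / ACG Thr — synonymous.
Codon 10: AGG Arg / CGU Arg — synonymous.
Nonsynonymous differences: 2 → different protein.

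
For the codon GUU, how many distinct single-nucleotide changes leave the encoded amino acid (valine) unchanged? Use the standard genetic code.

Position 1: none → 0 synonymous.
Position 2: none → 0 synonymous.
Position 3: GUC, GUA, GUG → 3 synonymous.
Total: 0 + 0 + 3 = 3.

3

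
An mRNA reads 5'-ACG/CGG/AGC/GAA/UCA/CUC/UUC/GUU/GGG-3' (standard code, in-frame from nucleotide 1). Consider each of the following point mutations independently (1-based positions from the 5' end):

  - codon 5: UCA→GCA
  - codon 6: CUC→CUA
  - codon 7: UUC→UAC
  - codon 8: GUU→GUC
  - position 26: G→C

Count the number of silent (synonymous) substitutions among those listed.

Codon 5: UCA (Ser) → GCA (Ala) — missense.
Codon 6: CUC (Leu) → CUA (Leu) — synonymous.
Codon 7: UUC (Phe) → UAC (Tyr) — missense.
Codon 8: GUU (Val) → GUC (Val) — synonymous.
Codon 9: GGG (Gly) → GCG (Ala) — missense.
Synonymous: 2 of 5.

2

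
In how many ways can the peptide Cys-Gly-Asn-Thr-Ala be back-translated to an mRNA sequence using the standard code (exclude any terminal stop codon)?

Cys: 2 codons.
Gly: 4 codons.
Asn: 2 codons.
Thr: 4 codons.
Ala: 4 codons.
2 × 4 × 2 × 4 × 4 = 256.

256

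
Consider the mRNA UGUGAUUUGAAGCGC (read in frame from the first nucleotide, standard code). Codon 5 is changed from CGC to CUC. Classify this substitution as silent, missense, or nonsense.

Position 14 falls in codon 5: CGC → Arg.
After the substitution the codon is CUC → Leu.
Arg ≠ Leu, so this is a missense mutation.

missense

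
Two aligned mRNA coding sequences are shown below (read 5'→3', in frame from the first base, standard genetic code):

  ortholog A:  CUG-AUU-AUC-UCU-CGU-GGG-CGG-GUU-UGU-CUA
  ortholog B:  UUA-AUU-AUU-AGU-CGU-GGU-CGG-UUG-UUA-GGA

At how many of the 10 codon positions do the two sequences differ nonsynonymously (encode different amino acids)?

Codon 1: CUG Leu / UUA Leu — synonymous.
Codon 2: AUU Ile / AUU Ile — identical.
Codon 3: AUC Ile / AUU Ile — synonymous.
Codon 4: UCU Ser / AGU Ser — synonymous.
Codon 5: CGU Arg / CGU Arg — identical.
Codon 6: GGG Gly / GGU Gly — synonymous.
Codon 7: CGG Arg / CGG Arg — identical.
Codon 8: GUU Val / UUG Leu — nonsynonymous.
Codon 9: UGU Cys / UUA Leu — nonsynonymous.
Codon 10: CUA Leu / GGA Gly — nonsynonymous.
Nonsynonymous differences: 3.

3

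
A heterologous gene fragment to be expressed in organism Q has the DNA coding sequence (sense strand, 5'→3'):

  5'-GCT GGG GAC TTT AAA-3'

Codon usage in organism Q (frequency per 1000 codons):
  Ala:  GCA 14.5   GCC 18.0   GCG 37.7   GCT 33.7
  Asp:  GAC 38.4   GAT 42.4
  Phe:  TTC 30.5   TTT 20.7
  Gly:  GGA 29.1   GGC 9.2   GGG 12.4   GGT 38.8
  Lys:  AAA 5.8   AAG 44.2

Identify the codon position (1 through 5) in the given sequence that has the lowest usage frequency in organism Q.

Codon 1 GCT (Ala): 33.7 per 1000.
Codon 2 GGG (Gly): 12.4 per 1000.
Codon 3 GAC (Asp): 38.4 per 1000.
Codon 4 TTT (Phe): 20.7 per 1000.
Codon 5 AAA (Lys): 5.8 per 1000.
Lowest frequency is 5.8 at codon 5.

5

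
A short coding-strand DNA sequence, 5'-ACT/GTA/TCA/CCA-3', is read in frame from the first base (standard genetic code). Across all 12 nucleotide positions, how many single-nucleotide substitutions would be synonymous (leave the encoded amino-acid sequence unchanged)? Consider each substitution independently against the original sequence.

12

Codon 1 (ACT, Thr): 3 synonymous substitutions.
Codon 2 (GTA, Val): 3 synonymous substitutions.
Codon 3 (TCA, Ser): 3 synonymous substitutions.
Codon 4 (CCA, Pro): 3 synonymous substitutions.
Total: 3 + 3 + 3 + 3 = 12.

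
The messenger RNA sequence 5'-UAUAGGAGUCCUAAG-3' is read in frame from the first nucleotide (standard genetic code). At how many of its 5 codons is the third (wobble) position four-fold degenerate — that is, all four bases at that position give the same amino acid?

Codon 1 UAU (Tyr): third position 2-fold.
Codon 2 AGG (Arg): third position 2-fold.
Codon 3 AGU (Ser): third position 2-fold.
Codon 4 CCU (Pro): third position 4-fold.
Codon 5 AAG (Lys): third position 2-fold.
Four-fold degenerate third positions: 1.

1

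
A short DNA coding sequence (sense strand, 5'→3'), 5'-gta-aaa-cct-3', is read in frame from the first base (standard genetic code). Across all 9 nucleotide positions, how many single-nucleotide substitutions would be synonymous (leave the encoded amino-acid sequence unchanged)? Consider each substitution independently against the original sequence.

7

Codon 1 (GTA, Val): 3 synonymous substitutions.
Codon 2 (AAA, Lys): 1 synonymous substitution.
Codon 3 (CCT, Pro): 3 synonymous substitutions.
Total: 3 + 1 + 3 = 7.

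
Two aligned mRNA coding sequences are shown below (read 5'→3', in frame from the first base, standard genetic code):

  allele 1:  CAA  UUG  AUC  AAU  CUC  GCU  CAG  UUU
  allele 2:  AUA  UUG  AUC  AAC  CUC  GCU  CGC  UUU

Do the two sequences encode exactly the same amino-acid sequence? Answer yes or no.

Codon 1: CAA Gln / AUA Ile — nonsynonymous.
Codon 2: UUG Leu / UUG Leu — identical.
Codon 3: AUC Ile / AUC Ile — identical.
Codon 4: AAU Asn / AAC Asn — synonymous.
Codon 5: CUC Leu / CUC Leu — identical.
Codon 6: GCU Ala / GCU Ala — identical.
Codon 7: CAG Gln / CGC Arg — nonsynonymous.
Codon 8: UUU Phe / UUU Phe — identical.
Nonsynonymous differences: 2 → different protein.

no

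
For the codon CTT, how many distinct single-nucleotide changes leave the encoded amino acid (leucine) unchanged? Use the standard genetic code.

3

Position 1: none → 0 synonymous.
Position 2: none → 0 synonymous.
Position 3: CTC, CTA, CTG → 3 synonymous.
Total: 0 + 0 + 3 = 3.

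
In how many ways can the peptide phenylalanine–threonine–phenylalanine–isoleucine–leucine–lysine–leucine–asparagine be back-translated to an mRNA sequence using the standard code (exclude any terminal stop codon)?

Phe: 2 codons.
Thr: 4 codons.
Phe: 2 codons.
Ile: 3 codons.
Leu: 6 codons.
Lys: 2 codons.
Leu: 6 codons.
Asn: 2 codons.
2 × 4 × 2 × 3 × 6 × 2 × 6 × 2 = 6912.

6912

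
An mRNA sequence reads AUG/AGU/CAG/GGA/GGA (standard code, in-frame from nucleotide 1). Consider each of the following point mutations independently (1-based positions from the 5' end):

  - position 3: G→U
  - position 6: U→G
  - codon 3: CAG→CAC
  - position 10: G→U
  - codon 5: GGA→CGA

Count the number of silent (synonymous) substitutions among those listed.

Codon 1: AUG (Met) → AUU (Ile) — missense.
Codon 2: AGU (Ser) → AGG (Arg) — missense.
Codon 3: CAG (Gln) → CAC (His) — missense.
Codon 4: GGA (Gly) → UGA (Stop) — nonsense.
Codon 5: GGA (Gly) → CGA (Arg) — missense.
Synonymous: 0 of 5.

0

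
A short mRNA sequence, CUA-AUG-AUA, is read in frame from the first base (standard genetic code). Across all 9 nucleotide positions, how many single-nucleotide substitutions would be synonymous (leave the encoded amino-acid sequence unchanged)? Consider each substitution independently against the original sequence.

6

Codon 1 (CUA, Leu): 4 synonymous substitutions.
Codon 2 (AUG, Met): 0 synonymous substitutions.
Codon 3 (AUA, Ile): 2 synonymous substitutions.
Total: 4 + 0 + 2 = 6.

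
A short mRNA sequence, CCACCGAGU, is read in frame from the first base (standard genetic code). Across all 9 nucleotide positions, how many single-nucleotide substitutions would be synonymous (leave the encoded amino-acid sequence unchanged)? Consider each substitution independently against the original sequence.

Codon 1 (CCA, Pro): 3 synonymous substitutions.
Codon 2 (CCG, Pro): 3 synonymous substitutions.
Codon 3 (AGU, Ser): 1 synonymous substitution.
Total: 3 + 3 + 1 = 7.

7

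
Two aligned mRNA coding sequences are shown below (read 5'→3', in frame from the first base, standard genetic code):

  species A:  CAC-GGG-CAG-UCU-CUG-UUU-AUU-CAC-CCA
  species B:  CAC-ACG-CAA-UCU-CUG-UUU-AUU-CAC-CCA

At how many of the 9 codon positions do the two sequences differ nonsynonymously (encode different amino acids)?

1

Codon 1: CAC His / CAC His — identical.
Codon 2: GGG Gly / ACG Thr — nonsynonymous.
Codon 3: CAG Gln / CAA Gln — synonymous.
Codon 4: UCU Ser / UCU Ser — identical.
Codon 5: CUG Leu / CUG Leu — identical.
Codon 6: UUU Phe / UUU Phe — identical.
Codon 7: AUU Ile / AUU Ile — identical.
Codon 8: CAC His / CAC His — identical.
Codon 9: CCA Pro / CCA Pro — identical.
Nonsynonymous differences: 1.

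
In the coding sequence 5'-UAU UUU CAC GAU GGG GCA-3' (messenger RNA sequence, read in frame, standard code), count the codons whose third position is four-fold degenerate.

Codon 1 UAU (Tyr): third position 2-fold.
Codon 2 UUU (Phe): third position 2-fold.
Codon 3 CAC (His): third position 2-fold.
Codon 4 GAU (Asp): third position 2-fold.
Codon 5 GGG (Gly): third position 4-fold.
Codon 6 GCA (Ala): third position 4-fold.
Four-fold degenerate third positions: 2.

2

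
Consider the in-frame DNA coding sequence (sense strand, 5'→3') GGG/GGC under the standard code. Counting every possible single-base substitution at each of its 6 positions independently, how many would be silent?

Codon 1 (GGG, Gly): 3 synonymous substitutions.
Codon 2 (GGC, Gly): 3 synonymous substitutions.
Total: 3 + 3 = 6.

6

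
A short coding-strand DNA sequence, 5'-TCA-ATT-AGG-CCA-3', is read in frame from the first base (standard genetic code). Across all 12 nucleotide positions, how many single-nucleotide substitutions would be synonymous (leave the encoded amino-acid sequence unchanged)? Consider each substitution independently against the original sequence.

10

Codon 1 (TCA, Ser): 3 synonymous substitutions.
Codon 2 (ATT, Ile): 2 synonymous substitutions.
Codon 3 (AGG, Arg): 2 synonymous substitutions.
Codon 4 (CCA, Pro): 3 synonymous substitutions.
Total: 3 + 2 + 2 + 3 = 10.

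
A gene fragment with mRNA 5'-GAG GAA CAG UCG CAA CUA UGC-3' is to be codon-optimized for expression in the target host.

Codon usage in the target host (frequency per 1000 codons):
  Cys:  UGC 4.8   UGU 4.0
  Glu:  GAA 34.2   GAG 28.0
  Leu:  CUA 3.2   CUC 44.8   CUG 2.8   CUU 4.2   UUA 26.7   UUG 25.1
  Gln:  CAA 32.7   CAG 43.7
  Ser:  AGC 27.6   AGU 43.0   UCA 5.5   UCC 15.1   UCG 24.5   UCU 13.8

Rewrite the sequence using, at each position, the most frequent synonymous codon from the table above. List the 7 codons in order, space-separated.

Codon 1 (Glu): best is GAA at 34.2.
Codon 2 (Glu): best is GAA at 34.2.
Codon 3 (Gln): best is CAG at 43.7.
Codon 4 (Ser): best is AGU at 43.0.
Codon 5 (Gln): best is CAG at 43.7.
Codon 6 (Leu): best is CUC at 44.8.
Codon 7 (Cys): best is UGC at 4.8.

GAA GAA CAG AGU CAG CUC UGC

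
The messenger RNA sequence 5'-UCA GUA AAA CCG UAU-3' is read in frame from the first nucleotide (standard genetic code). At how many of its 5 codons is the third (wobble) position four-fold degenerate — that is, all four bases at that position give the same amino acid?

3

Codon 1 UCA (Ser): third position 4-fold.
Codon 2 GUA (Val): third position 4-fold.
Codon 3 AAA (Lys): third position 2-fold.
Codon 4 CCG (Pro): third position 4-fold.
Codon 5 UAU (Tyr): third position 2-fold.
Four-fold degenerate third positions: 3.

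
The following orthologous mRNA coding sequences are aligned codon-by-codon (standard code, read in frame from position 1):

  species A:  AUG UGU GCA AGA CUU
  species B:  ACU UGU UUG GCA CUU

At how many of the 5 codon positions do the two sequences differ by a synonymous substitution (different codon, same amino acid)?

Codon 1: AUG Met / ACU Thr — nonsynonymous.
Codon 2: UGU Cys / UGU Cys — identical.
Codon 3: GCA Ala / UUG Leu — nonsynonymous.
Codon 4: AGA Arg / GCA Ala — nonsynonymous.
Codon 5: CUU Leu / CUU Leu — identical.
Synonymous differences: 0.

0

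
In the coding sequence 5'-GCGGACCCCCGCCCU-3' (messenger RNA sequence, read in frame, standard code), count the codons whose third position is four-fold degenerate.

Codon 1 GCG (Ala): third position 4-fold.
Codon 2 GAC (Asp): third position 2-fold.
Codon 3 CCC (Pro): third position 4-fold.
Codon 4 CGC (Arg): third position 4-fold.
Codon 5 CCU (Pro): third position 4-fold.
Four-fold degenerate third positions: 4.

4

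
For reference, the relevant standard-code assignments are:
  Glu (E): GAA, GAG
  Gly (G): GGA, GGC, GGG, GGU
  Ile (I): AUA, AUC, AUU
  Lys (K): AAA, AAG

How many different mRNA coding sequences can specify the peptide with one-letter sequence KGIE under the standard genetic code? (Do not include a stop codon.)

Lys: 2 codons.
Gly: 4 codons.
Ile: 3 codons.
Glu: 2 codons.
2 × 4 × 3 × 2 = 48.

48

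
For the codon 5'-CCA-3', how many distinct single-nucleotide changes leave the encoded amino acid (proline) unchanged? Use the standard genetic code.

3

Position 1: none → 0 synonymous.
Position 2: none → 0 synonymous.
Position 3: CCU, CCC, CCG → 3 synonymous.
Total: 0 + 0 + 3 = 3.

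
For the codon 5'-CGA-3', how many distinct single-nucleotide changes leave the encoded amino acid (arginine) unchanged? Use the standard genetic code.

Position 1: AGA → 1 synonymous.
Position 2: none → 0 synonymous.
Position 3: CGU, CGC, CGG → 3 synonymous.
Total: 1 + 0 + 3 = 4.

4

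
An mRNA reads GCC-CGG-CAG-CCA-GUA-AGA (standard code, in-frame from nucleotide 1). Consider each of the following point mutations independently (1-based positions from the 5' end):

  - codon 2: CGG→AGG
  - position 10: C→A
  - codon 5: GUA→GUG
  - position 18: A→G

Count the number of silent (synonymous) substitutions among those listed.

Codon 2: CGG (Arg) → AGG (Arg) — synonymous.
Codon 4: CCA (Pro) → ACA (Thr) — missense.
Codon 5: GUA (Val) → GUG (Val) — synonymous.
Codon 6: AGA (Arg) → AGG (Arg) — synonymous.
Synonymous: 3 of 4.

3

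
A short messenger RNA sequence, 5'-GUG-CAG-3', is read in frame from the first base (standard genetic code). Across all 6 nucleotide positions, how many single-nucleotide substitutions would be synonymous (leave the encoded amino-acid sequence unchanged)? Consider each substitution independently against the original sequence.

Codon 1 (GUG, Val): 3 synonymous substitutions.
Codon 2 (CAG, Gln): 1 synonymous substitution.
Total: 3 + 1 = 4.

4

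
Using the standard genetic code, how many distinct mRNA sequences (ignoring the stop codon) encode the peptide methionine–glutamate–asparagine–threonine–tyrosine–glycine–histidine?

Met: 1 codon.
Glu: 2 codons.
Asn: 2 codons.
Thr: 4 codons.
Tyr: 2 codons.
Gly: 4 codons.
His: 2 codons.
1 × 2 × 2 × 4 × 2 × 4 × 2 = 256.

256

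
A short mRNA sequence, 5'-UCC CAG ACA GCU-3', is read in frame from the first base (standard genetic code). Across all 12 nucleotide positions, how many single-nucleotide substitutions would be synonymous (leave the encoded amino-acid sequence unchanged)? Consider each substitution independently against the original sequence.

10

Codon 1 (UCC, Ser): 3 synonymous substitutions.
Codon 2 (CAG, Gln): 1 synonymous substitution.
Codon 3 (ACA, Thr): 3 synonymous substitutions.
Codon 4 (GCU, Ala): 3 synonymous substitutions.
Total: 3 + 1 + 3 + 3 = 10.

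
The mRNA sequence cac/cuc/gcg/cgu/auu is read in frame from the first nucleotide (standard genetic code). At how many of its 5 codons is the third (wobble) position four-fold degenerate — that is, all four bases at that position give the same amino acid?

3

Codon 1 CAC (His): third position 2-fold.
Codon 2 CUC (Leu): third position 4-fold.
Codon 3 GCG (Ala): third position 4-fold.
Codon 4 CGU (Arg): third position 4-fold.
Codon 5 AUU (Ile): third position 3-fold.
Four-fold degenerate third positions: 3.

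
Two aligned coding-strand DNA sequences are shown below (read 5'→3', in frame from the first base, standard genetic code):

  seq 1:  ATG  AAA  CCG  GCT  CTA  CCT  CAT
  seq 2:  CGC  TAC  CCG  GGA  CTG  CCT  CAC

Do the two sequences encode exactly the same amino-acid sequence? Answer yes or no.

Codon 1: ATG Met / CGC Arg — nonsynonymous.
Codon 2: AAA Lys / TAC Tyr — nonsynonymous.
Codon 3: CCG Pro / CCG Pro — identical.
Codon 4: GCT Ala / GGA Gly — nonsynonymous.
Codon 5: CTA Leu / CTG Leu — synonymous.
Codon 6: CCT Pro / CCT Pro — identical.
Codon 7: CAT His / CAC His — synonymous.
Nonsynonymous differences: 3 → different protein.

no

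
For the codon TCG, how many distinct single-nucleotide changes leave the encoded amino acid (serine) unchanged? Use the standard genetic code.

Position 1: none → 0 synonymous.
Position 2: none → 0 synonymous.
Position 3: TCT, TCC, TCA → 3 synonymous.
Total: 0 + 0 + 3 = 3.

3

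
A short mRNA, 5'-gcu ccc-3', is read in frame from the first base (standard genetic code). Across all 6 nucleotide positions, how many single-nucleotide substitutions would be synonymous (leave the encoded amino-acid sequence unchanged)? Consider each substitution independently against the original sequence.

Codon 1 (GCU, Ala): 3 synonymous substitutions.
Codon 2 (CCC, Pro): 3 synonymous substitutions.
Total: 3 + 3 = 6.

6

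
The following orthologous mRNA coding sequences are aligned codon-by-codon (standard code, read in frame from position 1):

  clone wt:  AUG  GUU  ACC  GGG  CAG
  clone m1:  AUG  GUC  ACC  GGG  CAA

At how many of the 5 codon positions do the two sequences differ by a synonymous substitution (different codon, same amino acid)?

Codon 1: AUG Met / AUG Met — identical.
Codon 2: GUU Val / GUC Val — synonymous.
Codon 3: ACC Thr / ACC Thr — identical.
Codon 4: GGG Gly / GGG Gly — identical.
Codon 5: CAG Gln / CAA Gln — synonymous.
Synonymous differences: 2.

2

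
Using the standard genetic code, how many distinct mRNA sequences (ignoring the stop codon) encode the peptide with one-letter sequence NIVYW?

48

Asn: 2 codons.
Ile: 3 codons.
Val: 4 codons.
Tyr: 2 codons.
Trp: 1 codon.
2 × 3 × 4 × 2 × 1 = 48.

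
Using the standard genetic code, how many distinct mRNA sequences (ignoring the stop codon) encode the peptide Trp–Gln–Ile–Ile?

18

Trp: 1 codon.
Gln: 2 codons.
Ile: 3 codons.
Ile: 3 codons.
1 × 2 × 3 × 3 = 18.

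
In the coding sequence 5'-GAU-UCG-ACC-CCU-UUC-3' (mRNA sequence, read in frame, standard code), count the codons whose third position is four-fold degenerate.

3

Codon 1 GAU (Asp): third position 2-fold.
Codon 2 UCG (Ser): third position 4-fold.
Codon 3 ACC (Thr): third position 4-fold.
Codon 4 CCU (Pro): third position 4-fold.
Codon 5 UUC (Phe): third position 2-fold.
Four-fold degenerate third positions: 3.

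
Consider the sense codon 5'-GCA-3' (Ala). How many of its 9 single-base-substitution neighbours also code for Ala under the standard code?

Position 1: none → 0 synonymous.
Position 2: none → 0 synonymous.
Position 3: GCU, GCC, GCG → 3 synonymous.
Total: 0 + 0 + 3 = 3.

3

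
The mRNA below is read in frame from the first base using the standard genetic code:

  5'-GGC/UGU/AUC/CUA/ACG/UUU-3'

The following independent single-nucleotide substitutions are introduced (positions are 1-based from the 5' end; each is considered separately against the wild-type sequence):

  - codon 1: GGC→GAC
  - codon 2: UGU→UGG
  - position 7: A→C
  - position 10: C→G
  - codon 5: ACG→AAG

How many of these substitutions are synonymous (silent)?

Codon 1: GGC (Gly) → GAC (Asp) — missense.
Codon 2: UGU (Cys) → UGG (Trp) — missense.
Codon 3: AUC (Ile) → CUC (Leu) — missense.
Codon 4: CUA (Leu) → GUA (Val) — missense.
Codon 5: ACG (Thr) → AAG (Lys) — missense.
Synonymous: 0 of 5.

0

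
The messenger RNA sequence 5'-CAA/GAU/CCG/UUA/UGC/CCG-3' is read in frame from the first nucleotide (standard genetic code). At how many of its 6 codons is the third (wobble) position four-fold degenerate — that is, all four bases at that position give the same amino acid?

2

Codon 1 CAA (Gln): third position 2-fold.
Codon 2 GAU (Asp): third position 2-fold.
Codon 3 CCG (Pro): third position 4-fold.
Codon 4 UUA (Leu): third position 2-fold.
Codon 5 UGC (Cys): third position 2-fold.
Codon 6 CCG (Pro): third position 4-fold.
Four-fold degenerate third positions: 2.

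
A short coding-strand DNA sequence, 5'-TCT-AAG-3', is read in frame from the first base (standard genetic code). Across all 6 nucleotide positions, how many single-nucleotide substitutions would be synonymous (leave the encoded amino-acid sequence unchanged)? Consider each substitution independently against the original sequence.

Codon 1 (TCT, Ser): 3 synonymous substitutions.
Codon 2 (AAG, Lys): 1 synonymous substitution.
Total: 3 + 1 = 4.

4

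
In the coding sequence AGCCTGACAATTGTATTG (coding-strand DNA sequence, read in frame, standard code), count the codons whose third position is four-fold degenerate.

Codon 1 AGC (Ser): third position 2-fold.
Codon 2 CTG (Leu): third position 4-fold.
Codon 3 ACA (Thr): third position 4-fold.
Codon 4 ATT (Ile): third position 3-fold.
Codon 5 GTA (Val): third position 4-fold.
Codon 6 TTG (Leu): third position 2-fold.
Four-fold degenerate third positions: 3.

3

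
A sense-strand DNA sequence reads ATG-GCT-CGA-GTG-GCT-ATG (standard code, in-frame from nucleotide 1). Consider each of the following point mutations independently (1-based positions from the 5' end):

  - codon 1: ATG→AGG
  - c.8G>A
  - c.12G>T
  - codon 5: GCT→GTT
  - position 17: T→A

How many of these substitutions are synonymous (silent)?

1

Codon 1: ATG (Met) → AGG (Arg) — missense.
Codon 3: CGA (Arg) → CAA (Gln) — missense.
Codon 4: GTG (Val) → GTT (Val) — synonymous.
Codon 5: GCT (Ala) → GTT (Val) — missense.
Codon 6: ATG (Met) → AAG (Lys) — missense.
Synonymous: 1 of 5.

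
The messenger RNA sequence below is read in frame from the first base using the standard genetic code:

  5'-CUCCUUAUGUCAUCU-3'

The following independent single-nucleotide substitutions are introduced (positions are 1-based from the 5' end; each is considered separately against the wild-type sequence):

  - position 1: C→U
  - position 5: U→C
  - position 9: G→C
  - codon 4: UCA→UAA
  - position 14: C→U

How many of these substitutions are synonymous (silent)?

0

Codon 1: CUC (Leu) → UUC (Phe) — missense.
Codon 2: CUU (Leu) → CCU (Pro) — missense.
Codon 3: AUG (Met) → AUC (Ile) — missense.
Codon 4: UCA (Ser) → UAA (Stop) — nonsense.
Codon 5: UCU (Ser) → UUU (Phe) — missense.
Synonymous: 0 of 5.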